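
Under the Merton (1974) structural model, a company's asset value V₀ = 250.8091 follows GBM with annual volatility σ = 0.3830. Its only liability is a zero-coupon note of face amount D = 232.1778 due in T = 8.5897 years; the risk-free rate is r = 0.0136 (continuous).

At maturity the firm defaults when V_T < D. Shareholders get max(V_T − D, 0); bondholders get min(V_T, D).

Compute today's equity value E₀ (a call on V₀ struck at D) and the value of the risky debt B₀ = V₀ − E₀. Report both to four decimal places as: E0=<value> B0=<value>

d₁ = [ln(V₀/D) + (r + σ²/2)T] / (σ√T)
   = [ln(250.8091/232.1778) + (0.0136 + 0.5·0.3830²)·8.5897] / (0.3830·√8.5897)
   = [0.077189 + 0.746827] / 1.122504 = 0.734087
d₂ = d₁ − σ√T = 0.734087 − 1.122504 = -0.388416
N(d₁) = 0.768552,  N(d₂) = 0.348854,  e^(−rT) = 0.889745
E₀ = V₀·N(d₁) − D·e^(−rT)·N(d₂)
   = 250.8091·0.768552 − 232.1778·0.889745·0.348854 = 120.693945
B₀ = V₀ − E₀ = 250.8091 − 120.693945 = 130.115155

E0=120.6939 B0=130.1152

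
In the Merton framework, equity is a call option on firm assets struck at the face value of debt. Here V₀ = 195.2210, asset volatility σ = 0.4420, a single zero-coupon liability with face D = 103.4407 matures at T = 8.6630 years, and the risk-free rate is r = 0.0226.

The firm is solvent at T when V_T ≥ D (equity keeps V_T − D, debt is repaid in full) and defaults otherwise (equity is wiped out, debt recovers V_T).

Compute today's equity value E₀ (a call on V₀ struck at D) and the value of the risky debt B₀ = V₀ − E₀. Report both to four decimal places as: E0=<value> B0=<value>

E0=133.8339 B0=61.3871

d₁ = [ln(V₀/D) + (r + σ²/2)T] / (σ√T)
   = [ln(195.2210/103.4407) + (0.0226 + 0.5·0.4420²)·8.6630] / (0.4420·√8.6630)
   = [0.635134 + 1.042003] / 1.300937 = 1.289175
d₂ = d₁ − σ√T = 1.289175 − 1.300937 = -0.011762
N(d₁) = 0.901331,  N(d₂) = 0.495308,  e^(−rT) = 0.822190
E₀ = V₀·N(d₁) − D·e^(−rT)·N(d₂)
   = 195.2210·0.901331 − 103.4407·0.822190·0.495308 = 133.833941
B₀ = V₀ − E₀ = 195.2210 − 133.833941 = 61.387059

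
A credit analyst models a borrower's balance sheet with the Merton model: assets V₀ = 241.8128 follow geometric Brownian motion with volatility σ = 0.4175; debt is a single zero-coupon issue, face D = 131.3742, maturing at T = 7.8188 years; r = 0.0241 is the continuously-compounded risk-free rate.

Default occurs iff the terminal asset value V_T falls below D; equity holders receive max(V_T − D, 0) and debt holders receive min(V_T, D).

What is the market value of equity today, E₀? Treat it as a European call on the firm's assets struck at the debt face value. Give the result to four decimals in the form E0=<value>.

d₁ = [ln(V₀/D) + (r + σ²/2)T] / (σ√T)
   = [ln(241.8128/131.3742) + (0.0241 + 0.5·0.4175²)·7.8188] / (0.4175·√7.8188)
   = [0.610114 + 0.869866] / 1.167418 = 1.267737
d₂ = d₁ − σ√T = 1.267737 − 1.167418 = 0.100319
N(d₁) = 0.897554,  N(d₂) = 0.539955,  e^(−rT) = 0.828256
E₀ = V₀·N(d₁) − D·e^(−rT)·N(d₂)
   = 241.8128·0.897554 − 131.3742·0.828256·0.539955 = 158.286843

E0=158.2868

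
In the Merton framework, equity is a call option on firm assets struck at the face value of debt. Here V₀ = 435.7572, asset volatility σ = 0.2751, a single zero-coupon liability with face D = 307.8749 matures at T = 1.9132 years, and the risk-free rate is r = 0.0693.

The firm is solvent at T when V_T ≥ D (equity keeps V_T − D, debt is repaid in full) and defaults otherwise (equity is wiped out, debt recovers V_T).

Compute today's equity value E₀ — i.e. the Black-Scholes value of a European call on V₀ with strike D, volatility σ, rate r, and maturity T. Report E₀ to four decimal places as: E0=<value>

d₁ = [ln(V₀/D) + (r + σ²/2)T] / (σ√T)
   = [ln(435.7572/307.8749) + (0.0693 + 0.5·0.2751²)·1.9132] / (0.2751·√1.9132)
   = [0.347392 + 0.204980] / 0.380514 = 1.451646
d₂ = d₁ − σ√T = 1.451646 − 0.380514 = 1.071132
N(d₁) = 0.926700,  N(d₂) = 0.857945,  e^(−rT) = 0.875829
E₀ = V₀·N(d₁) − D·e^(−rT)·N(d₂)
   = 435.7572·0.926700 − 307.8749·0.875829·0.857945 = 172.475046

E0=172.4750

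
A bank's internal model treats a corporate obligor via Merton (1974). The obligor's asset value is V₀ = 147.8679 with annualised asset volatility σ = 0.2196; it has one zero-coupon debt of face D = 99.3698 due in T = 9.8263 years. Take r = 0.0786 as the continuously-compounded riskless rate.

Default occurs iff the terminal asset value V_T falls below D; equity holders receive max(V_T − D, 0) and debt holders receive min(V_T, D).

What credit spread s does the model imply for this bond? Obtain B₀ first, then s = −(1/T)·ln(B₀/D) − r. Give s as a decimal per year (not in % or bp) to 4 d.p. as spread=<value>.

d₁ = [ln(V₀/D) + (r + σ²/2)T] / (σ√T)
   = [ln(147.8679/99.3698) + (0.0786 + 0.5·0.2196²)·9.8263] / (0.2196·√9.8263)
   = [0.397471 + 1.009280] / 0.688379 = 2.043571
d₂ = d₁ − σ√T = 2.043571 − 0.688379 = 1.355193
N(d₁) = 0.979502,  N(d₂) = 0.912322,  e^(−rT) = 0.461928
E₀ = V₀·N(d₁) − D·e^(−rT)·N(d₂)
   = 147.8679·0.979502 − 99.3698·0.461928·0.912322 = 102.959828
B₀ = V₀ − E₀ = 147.8679 − 102.959828 = 44.908072
spread = −(1/T)·ln(B₀/D) − r = −(1/9.8263)·ln(44.908072/99.3698) − 0.0786 = 0.00222704

spread=0.0022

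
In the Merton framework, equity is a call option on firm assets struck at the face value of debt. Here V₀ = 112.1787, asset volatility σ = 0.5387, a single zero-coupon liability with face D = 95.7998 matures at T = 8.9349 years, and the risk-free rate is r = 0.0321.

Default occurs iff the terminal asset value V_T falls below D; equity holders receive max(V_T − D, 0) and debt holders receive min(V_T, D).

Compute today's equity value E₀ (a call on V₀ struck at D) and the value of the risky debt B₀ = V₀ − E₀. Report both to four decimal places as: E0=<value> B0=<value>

E0=75.0379 B0=37.1408

d₁ = [ln(V₀/D) + (r + σ²/2)T] / (σ√T)
   = [ln(112.1787/95.7998) + (0.0321 + 0.5·0.5387²)·8.9349] / (0.5387·√8.9349)
   = [0.157833 + 1.583254] / 1.610244 = 1.081256
d₂ = d₁ − σ√T = 1.081256 − 1.610244 = -0.528989
N(d₁) = 0.860208,  N(d₂) = 0.298407,  e^(−rT) = 0.750654
E₀ = V₀·N(d₁) − D·e^(−rT)·N(d₂)
   = 112.1787·0.860208 − 95.7998·0.750654·0.298407 = 75.037880
B₀ = V₀ − E₀ = 112.1787 − 75.037880 = 37.140820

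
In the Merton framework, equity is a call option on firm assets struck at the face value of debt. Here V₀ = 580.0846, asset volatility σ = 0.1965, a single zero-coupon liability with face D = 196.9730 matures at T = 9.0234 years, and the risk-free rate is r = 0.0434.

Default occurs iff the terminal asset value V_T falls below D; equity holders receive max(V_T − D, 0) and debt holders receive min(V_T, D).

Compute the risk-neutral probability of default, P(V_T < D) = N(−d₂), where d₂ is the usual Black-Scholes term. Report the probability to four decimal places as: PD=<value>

PD=0.0140

d₁ = [ln(V₀/D) + (r + σ²/2)T] / (σ√T)
   = [ln(580.0846/196.9730) + (0.0434 + 0.5·0.1965²)·9.0234] / (0.1965·√9.0234)
   = [1.080107 + 0.565822] / 0.590266 = 2.788455
d₂ = d₁ − σ√T = 2.788455 − 0.590266 = 2.198189
risk-neutral PD = N(−d₂) = N(-2.198189) = 0.013968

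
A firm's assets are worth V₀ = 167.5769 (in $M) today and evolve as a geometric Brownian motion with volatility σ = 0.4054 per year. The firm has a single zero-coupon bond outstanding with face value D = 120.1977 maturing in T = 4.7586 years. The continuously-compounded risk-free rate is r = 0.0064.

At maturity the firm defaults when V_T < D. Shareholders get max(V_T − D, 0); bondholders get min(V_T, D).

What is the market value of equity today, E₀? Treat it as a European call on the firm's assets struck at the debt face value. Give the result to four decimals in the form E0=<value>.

E0=77.7546

d₁ = [ln(V₀/D) + (r + σ²/2)T] / (σ√T)
   = [ln(167.5769/120.1977) + (0.0064 + 0.5·0.4054²)·4.7586] / (0.4054·√4.7586)
   = [0.332304 + 0.421491] / 0.884348 = 0.852374
d₂ = d₁ − σ√T = 0.852374 − 0.884348 = -0.031974
N(d₁) = 0.802997,  N(d₂) = 0.487246,  e^(−rT) = 0.970004
E₀ = V₀·N(d₁) − D·e^(−rT)·N(d₂)
   = 167.5769·0.802997 − 120.1977·0.970004·0.487246 = 77.754560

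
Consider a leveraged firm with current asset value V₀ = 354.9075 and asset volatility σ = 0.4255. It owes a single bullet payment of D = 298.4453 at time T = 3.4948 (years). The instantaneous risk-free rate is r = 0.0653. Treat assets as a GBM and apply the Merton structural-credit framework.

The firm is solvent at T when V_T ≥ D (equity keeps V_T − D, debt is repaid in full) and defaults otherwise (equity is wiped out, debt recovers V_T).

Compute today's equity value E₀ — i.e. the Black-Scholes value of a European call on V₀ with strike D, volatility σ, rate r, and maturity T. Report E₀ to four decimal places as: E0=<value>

d₁ = [ln(V₀/D) + (r + σ²/2)T] / (σ√T)
   = [ln(354.9075/298.4453) + (0.0653 + 0.5·0.4255²)·3.4948] / (0.4255·√3.4948)
   = [0.173271 + 0.544578] / 0.795446 = 0.902447
d₂ = d₁ − σ√T = 0.902447 − 0.795446 = 0.107001
N(d₁) = 0.816590,  N(d₂) = 0.542606,  e^(−rT) = 0.795957
E₀ = V₀·N(d₁) − D·e^(−rT)·N(d₂)
   = 354.9075·0.816590 − 298.4453·0.795957·0.542606 = 160.918227

E0=160.9182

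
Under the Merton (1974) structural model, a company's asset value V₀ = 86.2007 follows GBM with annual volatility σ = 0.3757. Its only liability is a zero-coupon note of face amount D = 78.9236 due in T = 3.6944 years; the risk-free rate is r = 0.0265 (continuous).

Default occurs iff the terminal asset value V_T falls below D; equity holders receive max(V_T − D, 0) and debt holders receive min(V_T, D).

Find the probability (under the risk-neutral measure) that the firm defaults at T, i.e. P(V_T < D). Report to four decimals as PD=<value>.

d₁ = [ln(V₀/D) + (r + σ²/2)T] / (σ√T)
   = [ln(86.2007/78.9236) + (0.0265 + 0.5·0.3757²)·3.6944] / (0.3757·√3.6944)
   = [0.088198 + 0.358635] / 0.722126 = 0.618774
d₂ = d₁ − σ√T = 0.618774 − 0.722126 = -0.103353
risk-neutral PD = N(−d₂) = N(0.103353) = 0.541158

PD=0.5412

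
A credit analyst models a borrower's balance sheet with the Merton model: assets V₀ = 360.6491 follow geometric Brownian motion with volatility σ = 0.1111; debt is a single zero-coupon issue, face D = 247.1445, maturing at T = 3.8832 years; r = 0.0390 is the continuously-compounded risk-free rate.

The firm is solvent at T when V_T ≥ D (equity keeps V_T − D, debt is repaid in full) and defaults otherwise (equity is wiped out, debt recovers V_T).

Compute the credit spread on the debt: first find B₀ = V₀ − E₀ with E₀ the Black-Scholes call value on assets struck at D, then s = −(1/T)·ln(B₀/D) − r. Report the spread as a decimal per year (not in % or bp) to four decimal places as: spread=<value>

spread=0.0002

d₁ = [ln(V₀/D) + (r + σ²/2)T] / (σ√T)
   = [ln(360.6491/247.1445) + (0.0390 + 0.5·0.1111²)·3.8832] / (0.1111·√3.8832)
   = [0.377932 + 0.175410] / 0.218932 = 2.527465
d₂ = d₁ − σ√T = 2.527465 − 0.218932 = 2.308534
N(d₁) = 0.994256,  N(d₂) = 0.989515,  e^(−rT) = 0.859465
E₀ = V₀·N(d₁) − D·e^(−rT)·N(d₂)
   = 360.6491·0.994256 − 247.1445·0.859465·0.989515 = 148.392325
B₀ = V₀ − E₀ = 360.6491 − 148.392325 = 212.256775
spread = −(1/T)·ln(B₀/D) − r = −(1/3.8832)·ln(212.256775/247.1445) − 0.0390 = 0.00018841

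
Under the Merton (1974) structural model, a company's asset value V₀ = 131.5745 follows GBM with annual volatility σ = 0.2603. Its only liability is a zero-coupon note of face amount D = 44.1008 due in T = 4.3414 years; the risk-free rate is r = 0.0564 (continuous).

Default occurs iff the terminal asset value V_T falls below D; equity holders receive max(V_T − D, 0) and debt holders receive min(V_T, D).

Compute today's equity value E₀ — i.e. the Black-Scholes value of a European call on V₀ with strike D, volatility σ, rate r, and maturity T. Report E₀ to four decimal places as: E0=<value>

d₁ = [ln(V₀/D) + (r + σ²/2)T] / (σ√T)
   = [ln(131.5745/44.1008) + (0.0564 + 0.5·0.2603²)·4.3414] / (0.2603·√4.3414)
   = [1.093095 + 0.391933] / 0.542362 = 2.738077
d₂ = d₁ − σ√T = 2.738077 − 0.542362 = 2.195715
N(d₁) = 0.996910,  N(d₂) = 0.985944,  e^(−rT) = 0.782818
E₀ = V₀·N(d₁) − D·e^(−rT)·N(d₂)
   = 131.5745·0.996910 − 44.1008·0.782818·0.985944 = 97.130294

E0=97.1303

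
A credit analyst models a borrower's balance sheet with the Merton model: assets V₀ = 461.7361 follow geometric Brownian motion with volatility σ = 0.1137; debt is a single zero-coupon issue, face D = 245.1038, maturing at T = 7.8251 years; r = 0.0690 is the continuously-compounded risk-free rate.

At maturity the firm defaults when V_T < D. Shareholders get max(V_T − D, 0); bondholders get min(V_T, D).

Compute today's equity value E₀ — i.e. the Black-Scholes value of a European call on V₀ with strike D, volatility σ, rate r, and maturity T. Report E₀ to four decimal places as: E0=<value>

d₁ = [ln(V₀/D) + (r + σ²/2)T] / (σ√T)
   = [ln(461.7361/245.1038) + (0.0690 + 0.5·0.1137²)·7.8251] / (0.1137·√7.8251)
   = [0.633312 + 0.590512] / 0.318057 = 3.847809
d₂ = d₁ − σ√T = 3.847809 − 0.318057 = 3.529752
N(d₁) = 0.999940,  N(d₂) = 0.999792,  e^(−rT) = 0.582788
E₀ = V₀·N(d₁) − D·e^(−rT)·N(d₂)
   = 461.7361·0.999940 − 245.1038·0.582788·0.999792 = 318.894755

E0=318.8948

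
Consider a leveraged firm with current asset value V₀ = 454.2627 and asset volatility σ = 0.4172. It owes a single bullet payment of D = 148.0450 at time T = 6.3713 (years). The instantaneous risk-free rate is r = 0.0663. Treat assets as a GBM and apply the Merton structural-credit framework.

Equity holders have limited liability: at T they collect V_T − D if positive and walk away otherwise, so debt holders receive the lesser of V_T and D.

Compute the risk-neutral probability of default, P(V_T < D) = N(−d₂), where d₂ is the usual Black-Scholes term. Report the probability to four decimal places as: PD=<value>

PD=0.1738

d₁ = [ln(V₀/D) + (r + σ²/2)T] / (σ√T)
   = [ln(454.2627/148.0450) + (0.0663 + 0.5·0.4172²)·6.3713] / (0.4172·√6.3713)
   = [1.121159 + 0.976898] / 1.053073 = 1.992320
d₂ = d₁ − σ√T = 1.992320 − 1.053073 = 0.939247
risk-neutral PD = N(−d₂) = N(-0.939247) = 0.173802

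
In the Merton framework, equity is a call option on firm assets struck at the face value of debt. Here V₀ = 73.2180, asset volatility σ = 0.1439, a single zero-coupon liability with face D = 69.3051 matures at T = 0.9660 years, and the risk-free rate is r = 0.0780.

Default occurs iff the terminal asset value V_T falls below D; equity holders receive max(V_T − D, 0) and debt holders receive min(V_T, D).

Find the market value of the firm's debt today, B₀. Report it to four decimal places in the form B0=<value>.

d₁ = [ln(V₀/D) + (r + σ²/2)T] / (σ√T)
   = [ln(73.2180/69.3051) + (0.0780 + 0.5·0.1439²)·0.9660] / (0.1439·√0.9660)
   = [0.054923 + 0.085350] / 0.141433 = 0.991797
d₂ = d₁ − σ√T = 0.991797 − 0.141433 = 0.850364
N(d₁) = 0.839352,  N(d₂) = 0.802439,  e^(−rT) = 0.927421
E₀ = V₀·N(d₁) − D·e^(−rT)·N(d₂)
   = 73.2180·0.839352 − 69.3051·0.927421·0.802439 = 9.878916
B₀ = V₀ − E₀ = 73.2180 − 9.878916 = 63.339084

B0=63.3391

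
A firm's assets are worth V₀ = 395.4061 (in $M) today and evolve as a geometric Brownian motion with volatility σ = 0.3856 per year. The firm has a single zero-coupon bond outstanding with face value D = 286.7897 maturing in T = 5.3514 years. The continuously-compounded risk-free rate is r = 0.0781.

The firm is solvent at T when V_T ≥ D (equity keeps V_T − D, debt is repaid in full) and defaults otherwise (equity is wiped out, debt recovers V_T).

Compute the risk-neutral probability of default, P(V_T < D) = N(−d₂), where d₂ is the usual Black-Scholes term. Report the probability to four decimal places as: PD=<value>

d₁ = [ln(V₀/D) + (r + σ²/2)T] / (σ√T)
   = [ln(395.4061/286.7897) + (0.0781 + 0.5·0.3856²)·5.3514] / (0.3856·√5.3514)
   = [0.321164 + 0.815787] / 0.892012 = 1.274592
d₂ = d₁ − σ√T = 1.274592 − 0.892012 = 0.382580
risk-neutral PD = N(−d₂) = N(-0.382580) = 0.351016

PD=0.3510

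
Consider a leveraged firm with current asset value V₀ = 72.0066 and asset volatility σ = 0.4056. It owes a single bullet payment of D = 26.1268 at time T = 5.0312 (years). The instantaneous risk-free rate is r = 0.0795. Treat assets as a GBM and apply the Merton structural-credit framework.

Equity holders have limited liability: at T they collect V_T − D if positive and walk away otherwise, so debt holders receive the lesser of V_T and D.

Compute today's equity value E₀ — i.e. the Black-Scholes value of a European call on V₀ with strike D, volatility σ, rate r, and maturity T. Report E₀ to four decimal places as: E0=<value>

E0=55.2684

d₁ = [ln(V₀/D) + (r + σ²/2)T] / (σ√T)
   = [ln(72.0066/26.1268) + (0.0795 + 0.5·0.4056²)·5.0312] / (0.4056·√5.0312)
   = [1.013796 + 0.813825] / 0.909774 = 2.008873
d₂ = d₁ − σ√T = 2.008873 − 0.909774 = 1.099099
N(d₁) = 0.977725,  N(d₂) = 0.864137,  e^(−rT) = 0.670333
E₀ = V₀·N(d₁) − D·e^(−rT)·N(d₂)
   = 72.0066·0.977725 − 26.1268·0.670333·0.864137 = 55.268421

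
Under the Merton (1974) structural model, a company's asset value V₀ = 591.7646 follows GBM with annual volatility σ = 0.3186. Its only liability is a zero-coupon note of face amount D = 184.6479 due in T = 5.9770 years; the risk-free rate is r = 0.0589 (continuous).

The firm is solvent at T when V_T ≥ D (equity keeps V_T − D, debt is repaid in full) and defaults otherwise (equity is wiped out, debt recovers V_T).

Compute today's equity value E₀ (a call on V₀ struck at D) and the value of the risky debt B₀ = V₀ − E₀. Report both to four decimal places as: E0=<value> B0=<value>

E0=463.8996 B0=127.8650

d₁ = [ln(V₀/D) + (r + σ²/2)T] / (σ√T)
   = [ln(591.7646/184.6479) + (0.0589 + 0.5·0.3186²)·5.9770] / (0.3186·√5.9770)
   = [1.164658 + 0.655396] / 0.778910 = 2.336667
d₂ = d₁ − σ√T = 2.336667 − 0.778910 = 1.557757
N(d₁) = 0.990272,  N(d₂) = 0.940355,  e^(−rT) = 0.703248
E₀ = V₀·N(d₁) − D·e^(−rT)·N(d₂)
   = 591.7646·0.990272 − 184.6479·0.703248·0.940355 = 463.899610
B₀ = V₀ − E₀ = 591.7646 − 463.899610 = 127.864990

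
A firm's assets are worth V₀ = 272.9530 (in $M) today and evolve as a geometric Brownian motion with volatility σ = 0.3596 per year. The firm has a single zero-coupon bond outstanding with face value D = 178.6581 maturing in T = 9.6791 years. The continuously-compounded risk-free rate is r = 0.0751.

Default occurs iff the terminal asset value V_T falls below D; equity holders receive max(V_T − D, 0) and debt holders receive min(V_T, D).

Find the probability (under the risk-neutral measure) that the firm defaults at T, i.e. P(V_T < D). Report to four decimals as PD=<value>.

PD=0.3195

d₁ = [ln(V₀/D) + (r + σ²/2)T] / (σ√T)
   = [ln(272.9530/178.6581) + (0.0751 + 0.5·0.3596²)·9.6791] / (0.3596·√9.6791)
   = [0.423826 + 1.352713] / 1.118761 = 1.587953
d₂ = d₁ − σ√T = 1.587953 − 1.118761 = 0.469192
risk-neutral PD = N(−d₂) = N(-0.469192) = 0.319466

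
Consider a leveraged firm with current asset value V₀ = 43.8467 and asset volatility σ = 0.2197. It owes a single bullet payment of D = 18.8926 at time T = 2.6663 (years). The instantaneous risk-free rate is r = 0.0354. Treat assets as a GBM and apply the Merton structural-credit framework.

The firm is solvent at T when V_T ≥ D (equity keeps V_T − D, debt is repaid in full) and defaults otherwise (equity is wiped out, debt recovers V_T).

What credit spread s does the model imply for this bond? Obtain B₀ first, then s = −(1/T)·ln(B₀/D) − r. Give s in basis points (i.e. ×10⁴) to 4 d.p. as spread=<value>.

d₁ = [ln(V₀/D) + (r + σ²/2)T] / (σ√T)
   = [ln(43.8467/18.8926) + (0.0354 + 0.5·0.2197²)·2.6663] / (0.2197·√2.6663)
   = [0.841929 + 0.158736] / 0.358744 = 2.789357
d₂ = d₁ − σ√T = 2.789357 − 0.358744 = 2.430613
N(d₁) = 0.997359,  N(d₂) = 0.992463,  e^(−rT) = 0.909931
E₀ = V₀·N(d₁) − D·e^(−rT)·N(d₂)
   = 43.8467·0.997359 − 18.8926·0.909931·0.992463 = 26.669525
B₀ = V₀ − E₀ = 43.8467 − 26.669525 = 17.177175
spread = −(1/T)·ln(B₀/D) − r = −(1/2.6663)·ln(17.177175/18.8926) − 0.0354 = 0.00030073
in basis points: 0.00030073 × 10⁴ = 3.0073 bp

spread=3.0073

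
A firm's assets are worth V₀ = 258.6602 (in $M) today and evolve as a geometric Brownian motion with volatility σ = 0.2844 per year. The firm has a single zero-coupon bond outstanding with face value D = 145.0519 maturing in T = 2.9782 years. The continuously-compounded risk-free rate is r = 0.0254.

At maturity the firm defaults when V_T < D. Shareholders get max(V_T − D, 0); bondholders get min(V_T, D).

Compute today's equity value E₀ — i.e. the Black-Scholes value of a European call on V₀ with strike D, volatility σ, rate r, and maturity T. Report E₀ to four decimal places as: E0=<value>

d₁ = [ln(V₀/D) + (r + σ²/2)T] / (σ√T)
   = [ln(258.6602/145.0519) + (0.0254 + 0.5·0.2844²)·2.9782] / (0.2844·√2.9782)
   = [0.578424 + 0.196090] / 0.490802 = 1.578056
d₂ = d₁ − σ√T = 1.578056 − 0.490802 = 1.087254
N(d₁) = 0.942724,  N(d₂) = 0.861538,  e^(−rT) = 0.927144
E₀ = V₀·N(d₁) − D·e^(−rT)·N(d₂)
   = 258.6602·0.942724 − 145.0519·0.927144·0.861538 = 127.982040

E0=127.9820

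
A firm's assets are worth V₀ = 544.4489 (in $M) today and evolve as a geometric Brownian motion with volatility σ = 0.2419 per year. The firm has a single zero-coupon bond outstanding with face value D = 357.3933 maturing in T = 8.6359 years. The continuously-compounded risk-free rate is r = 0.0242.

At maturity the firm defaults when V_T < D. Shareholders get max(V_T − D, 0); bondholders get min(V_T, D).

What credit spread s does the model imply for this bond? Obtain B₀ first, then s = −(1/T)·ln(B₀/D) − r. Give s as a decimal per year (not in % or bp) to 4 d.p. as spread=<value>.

d₁ = [ln(V₀/D) + (r + σ²/2)T] / (σ√T)
   = [ln(544.4489/357.3933) + (0.0242 + 0.5·0.2419²)·8.6359] / (0.2419·√8.6359)
   = [0.420937 + 0.461656] / 0.710869 = 1.241570
d₂ = d₁ − σ√T = 1.241570 − 0.710869 = 0.530700
N(d₁) = 0.892802,  N(d₂) = 0.702187,  e^(−rT) = 0.811404
E₀ = V₀·N(d₁) − D·e^(−rT)·N(d₂)
   = 544.4489·0.892802 − 357.3933·0.811404·0.702187 = 282.457743
B₀ = V₀ − E₀ = 544.4489 − 282.457743 = 261.991157
spread = −(1/T)·ln(B₀/D) − r = −(1/8.6359)·ln(261.991157/357.3933) − 0.0242 = 0.01175758

spread=0.0118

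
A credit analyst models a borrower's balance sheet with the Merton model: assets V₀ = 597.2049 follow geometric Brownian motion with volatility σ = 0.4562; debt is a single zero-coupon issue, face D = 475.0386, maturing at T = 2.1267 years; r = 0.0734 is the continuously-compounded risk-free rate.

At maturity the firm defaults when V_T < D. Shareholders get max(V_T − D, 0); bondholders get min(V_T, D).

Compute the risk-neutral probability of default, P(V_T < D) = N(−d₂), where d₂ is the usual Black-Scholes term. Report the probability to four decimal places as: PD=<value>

PD=0.4028

d₁ = [ln(V₀/D) + (r + σ²/2)T] / (σ√T)
   = [ln(597.2049/475.0386) + (0.0734 + 0.5·0.4562²)·2.1267] / (0.4562·√2.1267)
   = [0.228864 + 0.377403] / 0.665286 = 0.911287
d₂ = d₁ − σ√T = 0.911287 − 0.665286 = 0.246001
risk-neutral PD = N(−d₂) = N(-0.246001) = 0.402841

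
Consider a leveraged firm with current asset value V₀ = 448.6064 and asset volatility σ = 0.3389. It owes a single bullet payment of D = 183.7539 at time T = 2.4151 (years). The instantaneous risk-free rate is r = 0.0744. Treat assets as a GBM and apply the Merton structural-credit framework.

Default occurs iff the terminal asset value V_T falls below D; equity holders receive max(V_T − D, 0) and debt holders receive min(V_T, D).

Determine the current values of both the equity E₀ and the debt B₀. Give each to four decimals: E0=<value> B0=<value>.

d₁ = [ln(V₀/D) + (r + σ²/2)T] / (σ√T)
   = [ln(448.6064/183.7539) + (0.0744 + 0.5·0.3389²)·2.4151] / (0.3389·√2.4151)
   = [0.892549 + 0.318374] / 0.526671 = 2.299203
d₂ = d₁ − σ√T = 2.299203 − 0.526671 = 1.772533
N(d₁) = 0.989253,  N(d₂) = 0.961847,  e^(−rT) = 0.835535
E₀ = V₀·N(d₁) − D·e^(−rT)·N(d₂)
   = 448.6064·0.989253 − 183.7539·0.835535·0.961847 = 296.110358
B₀ = V₀ − E₀ = 448.6064 − 296.110358 = 152.496042

E0=296.1104 B0=152.4960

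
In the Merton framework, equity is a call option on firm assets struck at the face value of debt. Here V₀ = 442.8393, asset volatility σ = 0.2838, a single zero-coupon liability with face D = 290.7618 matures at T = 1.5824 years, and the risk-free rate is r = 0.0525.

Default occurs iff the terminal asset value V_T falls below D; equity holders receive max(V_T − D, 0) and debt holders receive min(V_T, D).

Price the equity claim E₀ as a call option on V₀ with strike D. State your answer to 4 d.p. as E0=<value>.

d₁ = [ln(V₀/D) + (r + σ²/2)T] / (σ√T)
   = [ln(442.8393/290.7618) + (0.0525 + 0.5·0.2838²)·1.5824] / (0.2838·√1.5824)
   = [0.420703 + 0.146801] / 0.357002 = 1.589638
d₂ = d₁ − σ√T = 1.589638 − 0.357002 = 1.232636
N(d₁) = 0.944042,  N(d₂) = 0.891144,  e^(−rT) = 0.920281
E₀ = V₀·N(d₁) − D·e^(−rT)·N(d₂)
   = 442.8393·0.944042 − 290.7618·0.920281·0.891144 = 179.604100

E0=179.6041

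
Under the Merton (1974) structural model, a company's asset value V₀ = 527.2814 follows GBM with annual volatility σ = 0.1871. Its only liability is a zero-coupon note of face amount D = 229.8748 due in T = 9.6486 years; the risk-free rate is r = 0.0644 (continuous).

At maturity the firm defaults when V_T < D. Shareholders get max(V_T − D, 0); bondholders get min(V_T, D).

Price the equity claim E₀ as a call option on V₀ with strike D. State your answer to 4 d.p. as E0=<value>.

E0=404.0799

d₁ = [ln(V₀/D) + (r + σ²/2)T] / (σ√T)
   = [ln(527.2814/229.8748) + (0.0644 + 0.5·0.1871²)·9.6486] / (0.1871·√9.6486)
   = [0.830200 + 0.790251] / 0.581174 = 2.788238
d₂ = d₁ − σ√T = 2.788238 − 0.581174 = 2.207065
N(d₁) = 0.997350,  N(d₂) = 0.986345,  e^(−rT) = 0.537208
E₀ = V₀·N(d₁) − D·e^(−rT)·N(d₂)
   = 527.2814·0.997350 − 229.8748·0.537208·0.986345 = 404.079866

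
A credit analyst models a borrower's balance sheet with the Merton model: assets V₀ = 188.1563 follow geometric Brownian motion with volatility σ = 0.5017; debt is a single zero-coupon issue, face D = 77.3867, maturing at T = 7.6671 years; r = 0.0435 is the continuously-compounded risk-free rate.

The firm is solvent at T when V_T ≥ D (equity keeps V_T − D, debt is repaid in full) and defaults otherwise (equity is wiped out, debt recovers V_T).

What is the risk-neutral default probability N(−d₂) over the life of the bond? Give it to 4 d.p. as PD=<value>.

d₁ = [ln(V₀/D) + (r + σ²/2)T] / (σ√T)
   = [ln(188.1563/77.3867) + (0.0435 + 0.5·0.5017²)·7.6671] / (0.5017·√7.6671)
   = [0.888458 + 1.298434] / 1.389184 = 1.574229
d₂ = d₁ − σ√T = 1.574229 − 1.389184 = 0.185045
risk-neutral PD = N(−d₂) = N(-0.185045) = 0.426597

PD=0.4266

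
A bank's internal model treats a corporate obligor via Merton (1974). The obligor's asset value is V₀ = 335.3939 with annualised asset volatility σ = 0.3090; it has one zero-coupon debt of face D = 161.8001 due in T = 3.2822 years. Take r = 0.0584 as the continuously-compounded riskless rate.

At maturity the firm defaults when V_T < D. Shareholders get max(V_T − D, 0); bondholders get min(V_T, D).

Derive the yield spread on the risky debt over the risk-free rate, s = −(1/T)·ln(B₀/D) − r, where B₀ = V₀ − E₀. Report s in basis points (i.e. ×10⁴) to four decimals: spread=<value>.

d₁ = [ln(V₀/D) + (r + σ²/2)T] / (σ√T)
   = [ln(335.3939/161.8001) + (0.0584 + 0.5·0.3090²)·3.2822] / (0.3090·√3.2822)
   = [0.728944 + 0.348374] / 0.559810 = 1.924434
d₂ = d₁ − σ√T = 1.924434 − 0.559810 = 1.364624
N(d₁) = 0.972850,  N(d₂) = 0.913814,  e^(−rT) = 0.825571
E₀ = V₀·N(d₁) − D·e^(−rT)·N(d₂)
   = 335.3939·0.972850 − 161.8001·0.825571·0.913814 = 204.222976
B₀ = V₀ − E₀ = 335.3939 − 204.222976 = 131.170924
spread = −(1/T)·ln(B₀/D) − r = −(1/3.2822)·ln(131.170924/161.8001) − 0.0584 = 0.00553894
in basis points: 0.00553894 × 10⁴ = 55.3894 bp

spread=55.3894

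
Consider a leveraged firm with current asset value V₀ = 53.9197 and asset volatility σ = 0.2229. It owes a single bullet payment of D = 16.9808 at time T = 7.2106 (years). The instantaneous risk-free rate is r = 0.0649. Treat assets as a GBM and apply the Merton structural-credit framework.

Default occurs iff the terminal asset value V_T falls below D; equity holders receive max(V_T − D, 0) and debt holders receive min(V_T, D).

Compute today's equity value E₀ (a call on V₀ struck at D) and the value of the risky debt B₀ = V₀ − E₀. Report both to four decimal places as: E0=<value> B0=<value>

E0=43.2991 B0=10.6206

d₁ = [ln(V₀/D) + (r + σ²/2)T] / (σ√T)
   = [ln(53.9197/16.9808) + (0.0649 + 0.5·0.2229²)·7.2106] / (0.2229·√7.2106)
   = [1.155413 + 0.647095] / 0.598544 = 3.011490
d₂ = d₁ − σ√T = 3.011490 − 0.598544 = 2.412946
N(d₁) = 0.998700,  N(d₂) = 0.992088,  e^(−rT) = 0.626274
E₀ = V₀·N(d₁) − D·e^(−rT)·N(d₂)
   = 53.9197·0.998700 − 16.9808·0.626274·0.992088 = 43.299128
B₀ = V₀ − E₀ = 53.9197 − 43.299128 = 10.620572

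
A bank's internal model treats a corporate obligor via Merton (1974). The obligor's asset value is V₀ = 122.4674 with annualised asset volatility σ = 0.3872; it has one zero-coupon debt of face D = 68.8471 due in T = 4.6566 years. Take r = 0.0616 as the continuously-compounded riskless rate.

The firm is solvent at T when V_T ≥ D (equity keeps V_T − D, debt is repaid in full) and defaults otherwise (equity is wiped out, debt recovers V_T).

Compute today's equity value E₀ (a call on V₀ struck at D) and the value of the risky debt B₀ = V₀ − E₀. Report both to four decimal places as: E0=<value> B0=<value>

d₁ = [ln(V₀/D) + (r + σ²/2)T] / (σ√T)
   = [ln(122.4674/68.8471) + (0.0616 + 0.5·0.3872²)·4.6566] / (0.3872·√4.6566)
   = [0.575957 + 0.635914] / 0.835545 = 1.450396
d₂ = d₁ − σ√T = 1.450396 − 0.835545 = 0.614851
N(d₁) = 0.926526,  N(d₂) = 0.730673,  e^(−rT) = 0.750627
E₀ = V₀·N(d₁) − D·e^(−rT)·N(d₂)
   = 122.4674·0.926526 − 68.8471·0.750627·0.730673 = 75.709126
B₀ = V₀ − E₀ = 122.4674 − 75.709126 = 46.758274

E0=75.7091 B0=46.7583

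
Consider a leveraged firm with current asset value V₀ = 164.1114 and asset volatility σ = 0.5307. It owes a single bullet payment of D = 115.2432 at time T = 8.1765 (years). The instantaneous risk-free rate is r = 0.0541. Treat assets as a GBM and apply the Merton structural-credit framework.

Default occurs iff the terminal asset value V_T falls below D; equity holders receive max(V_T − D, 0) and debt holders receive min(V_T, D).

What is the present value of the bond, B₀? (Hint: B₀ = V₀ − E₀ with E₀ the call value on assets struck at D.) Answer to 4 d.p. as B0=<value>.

d₁ = [ln(V₀/D) + (r + σ²/2)T] / (σ√T)
   = [ln(164.1114/115.2432) + (0.0541 + 0.5·0.5307²)·8.1765] / (0.5307·√8.1765)
   = [0.353501 + 1.593774] / 1.517514 = 1.283200
d₂ = d₁ − σ√T = 1.283200 − 1.517514 = -0.234314
N(d₁) = 0.900289,  N(d₂) = 0.407370,  e^(−rT) = 0.642526
E₀ = V₀·N(d₁) − D·e^(−rT)·N(d₂)
   = 164.1114·0.900289 − 115.2432·0.642526·0.407370 = 117.583246
B₀ = V₀ − E₀ = 164.1114 − 117.583246 = 46.528154

B0=46.5282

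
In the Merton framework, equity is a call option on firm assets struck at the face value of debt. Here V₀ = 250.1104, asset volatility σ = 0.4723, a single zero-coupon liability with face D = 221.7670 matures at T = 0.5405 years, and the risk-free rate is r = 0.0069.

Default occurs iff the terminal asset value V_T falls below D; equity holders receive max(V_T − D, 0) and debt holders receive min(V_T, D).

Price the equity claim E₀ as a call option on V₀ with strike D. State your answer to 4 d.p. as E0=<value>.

E0=49.0720

d₁ = [ln(V₀/D) + (r + σ²/2)T] / (σ√T)
   = [ln(250.1104/221.7670) + (0.0069 + 0.5·0.4723²)·0.5405] / (0.4723·√0.5405)
   = [0.120275 + 0.064013] / 0.347229 = 0.530741
d₂ = d₁ − σ√T = 0.530741 − 0.347229 = 0.183512
N(d₁) = 0.702201,  N(d₂) = 0.572802,  e^(−rT) = 0.996277
E₀ = V₀·N(d₁) − D·e^(−rT)·N(d₂)
   = 250.1104·0.702201 − 221.7670·0.996277·0.572802 = 49.072043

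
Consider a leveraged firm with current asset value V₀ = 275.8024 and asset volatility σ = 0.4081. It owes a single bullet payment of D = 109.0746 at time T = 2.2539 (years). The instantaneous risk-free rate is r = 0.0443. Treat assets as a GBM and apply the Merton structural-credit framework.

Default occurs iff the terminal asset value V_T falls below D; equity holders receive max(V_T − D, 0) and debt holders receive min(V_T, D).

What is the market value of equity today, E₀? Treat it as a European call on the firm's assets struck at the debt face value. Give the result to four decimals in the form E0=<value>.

E0=178.9799

d₁ = [ln(V₀/D) + (r + σ²/2)T] / (σ√T)
   = [ln(275.8024/109.0746) + (0.0443 + 0.5·0.4081²)·2.2539] / (0.4081·√2.2539)
   = [0.927653 + 0.287536] / 0.612680 = 1.983398
d₂ = d₁ − σ√T = 1.983398 − 0.612680 = 1.370718
N(d₁) = 0.976339,  N(d₂) = 0.914769,  e^(−rT) = 0.904975
E₀ = V₀·N(d₁) − D·e^(−rT)·N(d₂)
   = 275.8024·0.976339 − 109.0746·0.904975·0.914769 = 178.979881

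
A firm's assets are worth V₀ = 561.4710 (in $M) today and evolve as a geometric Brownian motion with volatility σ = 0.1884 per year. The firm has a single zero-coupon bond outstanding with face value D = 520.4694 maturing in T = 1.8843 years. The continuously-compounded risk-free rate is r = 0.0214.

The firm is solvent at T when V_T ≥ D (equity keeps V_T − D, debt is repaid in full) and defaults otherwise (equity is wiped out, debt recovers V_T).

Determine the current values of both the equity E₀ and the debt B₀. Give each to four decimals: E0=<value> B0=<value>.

E0=90.7645 B0=470.7065

d₁ = [ln(V₀/D) + (r + σ²/2)T] / (σ√T)
   = [ln(561.4710/520.4694) + (0.0214 + 0.5·0.1884²)·1.8843] / (0.1884·√1.8843)
   = [0.075829 + 0.073765] / 0.258616 = 0.578441
d₂ = d₁ − σ√T = 0.578441 − 0.258616 = 0.319825
N(d₁) = 0.718517,  N(d₂) = 0.625449,  e^(−rT) = 0.960478
E₀ = V₀·N(d₁) − D·e^(−rT)·N(d₂)
   = 561.4710·0.718517 − 520.4694·0.960478·0.625449 = 90.764508
B₀ = V₀ − E₀ = 561.4710 − 90.764508 = 470.706492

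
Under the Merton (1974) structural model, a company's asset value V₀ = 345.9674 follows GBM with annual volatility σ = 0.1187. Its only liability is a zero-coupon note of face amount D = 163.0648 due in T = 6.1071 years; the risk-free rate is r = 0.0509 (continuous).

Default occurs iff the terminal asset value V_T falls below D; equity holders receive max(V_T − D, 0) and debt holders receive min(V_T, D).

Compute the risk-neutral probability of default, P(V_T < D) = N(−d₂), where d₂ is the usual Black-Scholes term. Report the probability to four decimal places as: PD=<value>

PD=0.0003

d₁ = [ln(V₀/D) + (r + σ²/2)T] / (σ√T)
   = [ln(345.9674/163.0648) + (0.0509 + 0.5·0.1187²)·6.1071] / (0.1187·√6.1071)
   = [0.752197 + 0.353875] / 0.293338 = 3.770640
d₂ = d₁ − σ√T = 3.770640 − 0.293338 = 3.477302
risk-neutral PD = N(−d₂) = N(-3.477302) = 0.000253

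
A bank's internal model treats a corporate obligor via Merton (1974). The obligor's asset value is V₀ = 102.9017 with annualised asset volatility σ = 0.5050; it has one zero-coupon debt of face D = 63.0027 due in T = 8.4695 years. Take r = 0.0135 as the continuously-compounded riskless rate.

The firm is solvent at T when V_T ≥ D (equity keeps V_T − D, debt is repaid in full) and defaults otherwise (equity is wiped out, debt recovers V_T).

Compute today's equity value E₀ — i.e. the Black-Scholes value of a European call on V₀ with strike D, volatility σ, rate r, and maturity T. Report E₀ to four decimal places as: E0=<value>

d₁ = [ln(V₀/D) + (r + σ²/2)T] / (σ√T)
   = [ln(102.9017/63.0027) + (0.0135 + 0.5·0.5050²)·8.4695] / (0.5050·√8.4695)
   = [0.490597 + 1.194305] / 1.469671 = 1.146448
d₂ = d₁ − σ√T = 1.146448 − 1.469671 = -0.323223
N(d₁) = 0.874195,  N(d₂) = 0.373263,  e^(−rT) = 0.891956
E₀ = V₀·N(d₁) − D·e^(−rT)·N(d₂)
   = 102.9017·0.874195 − 63.0027·0.891956·0.373263 = 68.980404

E0=68.9804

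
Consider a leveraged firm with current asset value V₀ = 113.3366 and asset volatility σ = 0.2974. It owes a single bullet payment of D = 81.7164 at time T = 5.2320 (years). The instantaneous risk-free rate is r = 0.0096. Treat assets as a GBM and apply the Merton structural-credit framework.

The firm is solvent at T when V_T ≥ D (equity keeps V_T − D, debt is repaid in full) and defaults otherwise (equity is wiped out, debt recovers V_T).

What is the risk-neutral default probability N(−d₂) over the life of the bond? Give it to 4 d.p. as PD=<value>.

PD=0.4151

d₁ = [ln(V₀/D) + (r + σ²/2)T] / (σ√T)
   = [ln(113.3366/81.7164) + (0.0096 + 0.5·0.2974²)·5.2320] / (0.2974·√5.2320)
   = [0.327107 + 0.281604] / 0.680260 = 0.894822
d₂ = d₁ − σ√T = 0.894822 − 0.680260 = 0.214562
risk-neutral PD = N(−d₂) = N(-0.214562) = 0.415054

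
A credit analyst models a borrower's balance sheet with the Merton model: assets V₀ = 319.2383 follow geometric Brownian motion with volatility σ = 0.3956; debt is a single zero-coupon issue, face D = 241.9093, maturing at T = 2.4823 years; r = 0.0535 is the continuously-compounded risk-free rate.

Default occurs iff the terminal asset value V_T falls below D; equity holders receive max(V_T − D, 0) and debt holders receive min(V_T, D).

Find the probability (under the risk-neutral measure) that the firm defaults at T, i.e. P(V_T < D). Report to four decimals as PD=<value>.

d₁ = [ln(V₀/D) + (r + σ²/2)T] / (σ√T)
   = [ln(319.2383/241.9093) + (0.0535 + 0.5·0.3956²)·2.4823] / (0.3956·√2.4823)
   = [0.277375 + 0.327042] / 0.623280 = 0.969736
d₂ = d₁ − σ√T = 0.969736 − 0.623280 = 0.346455
risk-neutral PD = N(−d₂) = N(-0.346455) = 0.364500

PD=0.3645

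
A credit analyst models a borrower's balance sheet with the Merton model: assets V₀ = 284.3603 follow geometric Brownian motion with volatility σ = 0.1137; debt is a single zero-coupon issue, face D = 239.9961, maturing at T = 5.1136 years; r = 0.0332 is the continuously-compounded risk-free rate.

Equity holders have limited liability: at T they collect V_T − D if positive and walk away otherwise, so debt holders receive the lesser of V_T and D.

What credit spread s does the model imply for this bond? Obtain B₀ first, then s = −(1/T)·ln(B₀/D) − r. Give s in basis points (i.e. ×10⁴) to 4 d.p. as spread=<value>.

d₁ = [ln(V₀/D) + (r + σ²/2)T] / (σ√T)
   = [ln(284.3603/239.9961) + (0.0332 + 0.5·0.1137²)·5.1136] / (0.1137·√5.1136)
   = [0.169619 + 0.202825] / 0.257113 = 1.448564
d₂ = d₁ − σ√T = 1.448564 − 0.257113 = 1.191451
N(d₁) = 0.926270,  N(d₂) = 0.883262,  e^(−rT) = 0.843858
E₀ = V₀·N(d₁) − D·e^(−rT)·N(d₂)
   = 284.3603·0.926270 − 239.9961·0.843858·0.883262 = 84.514100
B₀ = V₀ − E₀ = 284.3603 − 84.514100 = 199.846200
spread = −(1/T)·ln(B₀/D) − r = −(1/5.1136)·ln(199.846200/239.9961) − 0.0332 = 0.00260151
in basis points: 0.00260151 × 10⁴ = 26.0151 bp

spread=26.0151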